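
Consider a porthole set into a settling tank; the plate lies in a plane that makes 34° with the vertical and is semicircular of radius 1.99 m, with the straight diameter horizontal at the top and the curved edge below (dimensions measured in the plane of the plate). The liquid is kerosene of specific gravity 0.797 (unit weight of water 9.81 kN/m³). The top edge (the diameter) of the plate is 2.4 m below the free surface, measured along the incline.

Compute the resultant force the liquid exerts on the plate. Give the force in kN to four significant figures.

γ = 0.797 × 9.81 = 7.81857 kN/m³.
The plate makes 34° with the vertical, i.e. θ = 90° − 34° = 56° to the horizontal. Measuring y along the incline from the free-surface line, vertical depth h = y·sinθ with sinθ = 0.829038.
The centroid of a semicircle lies 4r/(3π) = 0.844582 m from the diameter, here below the top edge, so y_c = 2.4 + 0.844582 = 3.24458 m and h_c = 3.24458 × 0.829038 = 2.68988 m.
A = πr²/2 = π × 1.99²/2 = 6.22051 m².
Resultant F = γ·h_c·A = 7.81857 × 2.68988 × 6.22051 = 130.824 kN.

F ≈ 130.8 kN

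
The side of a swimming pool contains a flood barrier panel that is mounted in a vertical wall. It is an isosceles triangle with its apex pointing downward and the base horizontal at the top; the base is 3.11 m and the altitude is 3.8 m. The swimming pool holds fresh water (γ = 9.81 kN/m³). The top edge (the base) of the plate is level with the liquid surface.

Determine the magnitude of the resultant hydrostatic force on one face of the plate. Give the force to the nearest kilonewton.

F ≈ 73 kN

γ = 9.81 kN/m³.
With the apex down, the centroid sits h/3 = 3.8/3 = 1.26667 m below the base (the top edge), so the centroid depth is h_c = 1.26667 m.
A = ½ × 3.11 × 3.8 = 5.909 m².
Resultant F = γ·h_c·A = 9.81 × 1.26667 × 5.909 = 73.4254 kN.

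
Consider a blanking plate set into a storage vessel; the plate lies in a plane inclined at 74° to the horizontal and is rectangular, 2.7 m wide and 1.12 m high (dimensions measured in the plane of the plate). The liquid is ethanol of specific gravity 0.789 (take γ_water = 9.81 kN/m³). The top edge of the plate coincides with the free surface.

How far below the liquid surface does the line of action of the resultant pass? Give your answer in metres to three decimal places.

γ = 0.789 × 9.81 = 7.74009 kN/m³.
Let θ = 74° be the plate's angle to the horizontal; measure y along the incline from where the plane meets the free surface. Vertical depth h = y·sinθ with sinθ = 0.961262.
The centroid lies 1.12/2 = 0.56 m below the top edge, so y_c = 0.56 m and h_c = 0.56 × 0.961262 = 0.538307 m.
A = 2.7 × 1.12 = 3.024 m².
Resultant F = γ·h_c·A = 7.74009 × 0.538307 × 3.024 = 12.5996 kN.
I_c = b·h³/12 = 2.7 × 1.12³/12 = 0.316109 m⁴.
Centre of pressure: y_p = y_c + I_c/(y_c·A) = 0.56 + 0.316109/(0.56 × 3.024) = 0.56 + 0.186667 = 0.746667 m along the plane.
Vertically, h_p = y_p·sinθ = 0.746667 × 0.961262 = 0.717743 m.

h_p = 0.718 m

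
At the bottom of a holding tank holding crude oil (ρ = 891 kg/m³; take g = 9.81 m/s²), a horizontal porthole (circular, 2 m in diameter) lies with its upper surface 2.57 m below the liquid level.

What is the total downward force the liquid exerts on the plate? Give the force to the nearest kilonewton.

F ≈ 71 kN

γ = ρg = 891 × 9.81 / 1000 = 8.74071 kN/m³.
The plate is horizontal, so pressure is uniform at p = γ·h = 8.74071 × 2.57 = 22.4636 kN/m².
A = π(1)² = 3.14159 m².
F = p·A = 22.4636 × 3.14159 = 70.5714 kN.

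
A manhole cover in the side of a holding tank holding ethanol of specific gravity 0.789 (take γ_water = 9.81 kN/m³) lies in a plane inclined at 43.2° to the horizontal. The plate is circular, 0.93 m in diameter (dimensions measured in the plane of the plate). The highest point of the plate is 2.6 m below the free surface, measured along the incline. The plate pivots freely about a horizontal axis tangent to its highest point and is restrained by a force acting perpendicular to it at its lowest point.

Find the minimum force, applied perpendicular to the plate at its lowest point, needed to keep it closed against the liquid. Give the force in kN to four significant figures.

γ = 0.789 × 9.81 = 7.74009 kN/m³.
Let θ = 43.2° be the plate's angle to the horizontal; measure y along the incline from where the plane meets the free surface. Vertical depth h = y·sinθ with sinθ = 0.684547.
The centroid is at the centre, 0.465 m below the top of the plate, so y_c = 2.6 + 0.465 = 3.065 m and h_c = 3.065 × 0.684547 = 2.09814 m.
A = π(0.465)² = 0.679291 m².
Resultant F = γ·h_c·A = 7.74009 × 2.09814 × 0.679291 = 11.0315 kN.
I_c = πr⁴/4 = π × 0.465⁴/4 = 0.0367199 m⁴.
Centre of pressure: y_p = y_c + I_c/(y_c·A) = 3.065 + 0.0367199/(3.065 × 0.679291) = 3.065 + 0.0176366 = 3.08264 m along the plane.
The resultant acts 0.465 + 0.0176366 = 0.482637 m (along the plate) below the hinge at the top edge, so the moment about the hinge is M = F × 0.482637 = 11.0315 × 0.482637 = 5.32421 kN·m.
A normal force at the bottom, 0.93 m from the hinge, must supply this moment: P = 5.32421/0.93 = 5.72496 kN.

P ≈ 5.725 kN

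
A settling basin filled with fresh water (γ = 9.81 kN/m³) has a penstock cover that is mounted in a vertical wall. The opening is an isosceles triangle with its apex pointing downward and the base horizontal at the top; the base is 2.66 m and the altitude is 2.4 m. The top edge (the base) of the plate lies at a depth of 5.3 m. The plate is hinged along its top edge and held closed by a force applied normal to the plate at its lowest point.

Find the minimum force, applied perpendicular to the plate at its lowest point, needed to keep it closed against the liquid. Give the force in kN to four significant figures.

P ≈ 67.85 kN

γ = 9.81 kN/m³.
With the apex down, the centroid sits h/3 = 2.4/3 = 0.8 m below the base (the top edge), so the centroid depth is h_c = 5.3 + 0.8 = 6.1 m.
A = ½ × 2.66 × 2.4 = 3.192 m².
Resultant F = γ·h_c·A = 9.81 × 6.1 × 3.192 = 191.012 kN.
I_c = b·h³/36 = 2.66 × 2.4³/36 = 1.02144 m⁴.
Centre of pressure: y_p = y_c + I_c/(y_c·A) = 6.1 + 1.02144/(6.1 × 3.192) = 6.1 + 0.052459 = 6.15246 m along the plane.
The resultant acts 0.8 + 0.052459 = 0.852459 m (along the plate) below the hinge at the top edge, so the moment about the hinge is M = F × 0.852459 = 191.012 × 0.852459 = 162.83 kN·m.
A normal force at the bottom, 2.4 m from the hinge, must supply this moment: P = 162.83/2.4 = 67.8458 kN.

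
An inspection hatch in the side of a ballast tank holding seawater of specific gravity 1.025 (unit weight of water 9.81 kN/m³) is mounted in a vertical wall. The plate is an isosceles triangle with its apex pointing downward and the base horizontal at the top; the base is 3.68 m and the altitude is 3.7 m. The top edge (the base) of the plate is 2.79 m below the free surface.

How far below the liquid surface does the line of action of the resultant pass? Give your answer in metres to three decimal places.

h_p = 4.212 m

γ = 1.025 × 9.81 = 10.05525 kN/m³.
With the apex down, the centroid sits h/3 = 3.7/3 = 1.23333 m below the base (the top edge), so the centroid depth is h_c = 2.79 + 1.23333 = 4.02333 m.
A = ½ × 3.68 × 3.7 = 6.808 m².
Resultant F = γ·h_c·A = 10.05525 × 4.02333 × 6.808 = 275.422 kN.
I_c = b·h³/36 = 3.68 × 3.7³/36 = 5.17786 m⁴.
Centre of pressure: y_p = y_c + I_c/(y_c·A) = 4.02333 + 5.17786/(4.02333 × 6.808) = 4.02333 + 0.189036 = 4.21237 m along the plane.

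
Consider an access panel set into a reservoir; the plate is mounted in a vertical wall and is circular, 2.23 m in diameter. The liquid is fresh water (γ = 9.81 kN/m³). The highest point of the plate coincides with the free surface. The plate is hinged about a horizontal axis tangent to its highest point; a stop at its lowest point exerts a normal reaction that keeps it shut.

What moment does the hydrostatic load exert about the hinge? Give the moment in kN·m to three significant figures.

M ≈ 59.5 kN·m

γ = 9.81 kN/m³.
The centroid is at the centre, 1.115 m below the top of the plate, so the centroid depth is h_c = 1.115 m.
A = π(1.115)² = 3.90571 m².
Resultant F = γ·h_c·A = 9.81 × 1.115 × 3.90571 = 42.7212 kN.
I_c = πr⁴/4 = π × 1.115⁴/4 = 1.21392 m⁴.
Centre of pressure: y_p = y_c + I_c/(y_c·A) = 1.115 + 1.21392/(1.115 × 3.90571) = 1.115 + 0.27875 = 1.39375 m along the plane.
The resultant acts 1.115 + 0.27875 = 1.39375 m (along the plate) below the hinge at the top edge, so the moment about the hinge is M = F × 1.39375 = 42.7212 × 1.39375 = 59.5427 kN·m.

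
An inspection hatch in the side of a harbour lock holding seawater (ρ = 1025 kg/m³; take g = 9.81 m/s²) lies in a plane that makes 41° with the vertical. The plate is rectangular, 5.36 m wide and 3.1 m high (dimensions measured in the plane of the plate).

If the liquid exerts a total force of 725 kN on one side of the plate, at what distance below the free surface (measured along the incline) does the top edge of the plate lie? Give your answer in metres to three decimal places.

γ = ρg = 1025 × 9.81 / 1000 = 10.05525 kN/m³.
A = 5.36 × 3.1 = 16.616 m².
From F = γ·h_c·A, the centroid depth is h_c = 725/(10.05525 × 16.616) = 4.33929 m.
The plate makes 41° with the vertical, i.e. θ = 90° − 41° = 49° to the horizontal. Measuring y along the incline from the free-surface line, vertical depth h = y·sinθ with sinθ = 0.754710.
Along the incline, y_c = h_c/sinθ = 4.33929/0.754710 = 5.74961 m.
The centroid lies 3.1/2 = 1.55 m below the top edge, so the top edge sits at y_top = 5.74961 − 1.55 = 4.19961 m along the incline.

y_top ≈ 4.200 m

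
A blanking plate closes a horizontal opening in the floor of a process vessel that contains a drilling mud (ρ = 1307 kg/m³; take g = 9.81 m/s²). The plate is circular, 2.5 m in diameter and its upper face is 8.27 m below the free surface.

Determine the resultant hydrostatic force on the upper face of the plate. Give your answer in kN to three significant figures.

γ = ρg = 1307 × 9.81 / 1000 = 12.82167 kN/m³.
The plate is horizontal, so pressure is uniform at p = γ·h = 12.82167 × 8.27 = 106.035 kN/m².
A = π(1.25)² = 4.90874 m².
F = p·A = 106.035 × 4.90874 = 520.498 kN.

F ≈ 520 kN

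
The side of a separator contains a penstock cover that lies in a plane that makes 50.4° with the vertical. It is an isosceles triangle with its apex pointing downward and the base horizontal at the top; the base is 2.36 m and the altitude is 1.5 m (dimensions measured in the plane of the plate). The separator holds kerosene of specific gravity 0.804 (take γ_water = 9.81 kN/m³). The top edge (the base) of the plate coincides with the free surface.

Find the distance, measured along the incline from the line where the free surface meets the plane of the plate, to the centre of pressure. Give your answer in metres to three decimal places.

γ = 0.804 × 9.81 = 7.88724 kN/m³.
The plate makes 50.4° with the vertical, i.e. θ = 90° − 50.4° = 39.6° to the horizontal. Measuring y along the incline from the free-surface line, vertical depth h = y·sinθ with sinθ = 0.637424.
With the apex down, the centroid sits h/3 = 1.5/3 = 0.5 m below the base (the top edge), so y_c = 0.5 m and h_c = 0.5 × 0.637424 = 0.318712 m.
A = ½ × 2.36 × 1.5 = 1.77 m².
Resultant F = γ·h_c·A = 7.88724 × 0.318712 × 1.77 = 4.44935 kN.
I_c = b·h³/36 = 2.36 × 1.5³/36 = 0.22125 m⁴.
Centre of pressure: y_p = y_c + I_c/(y_c·A) = 0.5 + 0.22125/(0.5 × 1.77) = 0.5 + 0.25 = 0.75 m along the plane.

y_p = 0.750 m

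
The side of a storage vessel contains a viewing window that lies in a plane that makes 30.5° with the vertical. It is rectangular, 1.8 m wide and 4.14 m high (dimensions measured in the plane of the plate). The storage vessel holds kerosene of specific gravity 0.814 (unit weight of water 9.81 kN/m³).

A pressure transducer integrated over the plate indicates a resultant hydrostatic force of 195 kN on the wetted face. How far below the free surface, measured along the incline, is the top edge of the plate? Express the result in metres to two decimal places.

y_top ≈ 1.73 m

γ = 0.814 × 9.81 = 7.98534 kN/m³.
A = 1.8 × 4.14 = 7.452 m².
From F = γ·h_c·A, the centroid depth is h_c = 195/(7.98534 × 7.452) = 3.27694 m.
The plate makes 30.5° with the vertical, i.e. θ = 90° − 30.5° = 59.5° to the horizontal. Measuring y along the incline from the free-surface line, vertical depth h = y·sinθ with sinθ = 0.861629.
Along the incline, y_c = h_c/sinθ = 3.27694/0.861629 = 3.80319 m.
The centroid lies 4.14/2 = 2.07 m below the top edge, so the top edge sits at y_top = 3.80319 − 2.07 = 1.73319 m along the incline.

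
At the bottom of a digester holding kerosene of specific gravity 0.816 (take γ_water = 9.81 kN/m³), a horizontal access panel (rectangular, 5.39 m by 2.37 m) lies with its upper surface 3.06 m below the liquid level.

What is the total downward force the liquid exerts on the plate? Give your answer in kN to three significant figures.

F ≈ 313 kN

γ = 0.816 × 9.81 = 8.00496 kN/m³.
The plate is horizontal, so pressure is uniform at p = γ·h = 8.00496 × 3.06 = 24.4952 kN/m².
A = 5.39 × 2.37 = 12.7743 m².
F = p·A = 24.4952 × 12.7743 = 312.909 kN.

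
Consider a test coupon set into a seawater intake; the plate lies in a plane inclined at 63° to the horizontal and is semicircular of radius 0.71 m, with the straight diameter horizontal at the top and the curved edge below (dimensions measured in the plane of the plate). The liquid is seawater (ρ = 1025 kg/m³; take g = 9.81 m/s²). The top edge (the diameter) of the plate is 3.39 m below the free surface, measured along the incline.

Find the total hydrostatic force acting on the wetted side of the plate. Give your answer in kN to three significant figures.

γ = ρg = 1025 × 9.81 / 1000 = 10.05525 kN/m³.
Let θ = 63° be the plate's angle to the horizontal; measure y along the incline from where the plane meets the free surface. Vertical depth h = y·sinθ with sinθ = 0.891007.
The centroid of a semicircle lies 4r/(3π) = 0.301333 m from the diameter, here below the top edge, so y_c = 3.39 + 0.301333 = 3.69133 m and h_c = 3.69133 × 0.891007 = 3.289 m.
A = πr²/2 = π × 0.71²/2 = 0.791838 m².
Resultant F = γ·h_c·A = 10.05525 × 3.289 × 0.791838 = 26.1874 kN.

F ≈ 26.2 kN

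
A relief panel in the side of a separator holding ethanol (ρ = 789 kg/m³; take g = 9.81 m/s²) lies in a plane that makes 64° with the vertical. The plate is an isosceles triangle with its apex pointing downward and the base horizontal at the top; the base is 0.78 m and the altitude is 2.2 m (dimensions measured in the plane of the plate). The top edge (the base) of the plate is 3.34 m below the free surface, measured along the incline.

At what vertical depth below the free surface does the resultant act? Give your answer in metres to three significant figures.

γ = ρg = 789 × 9.81 / 1000 = 7.74009 kN/m³.
The plate makes 64° with the vertical, i.e. θ = 90° − 64° = 26° to the horizontal. Measuring y along the incline from the free-surface line, vertical depth h = y·sinθ with sinθ = 0.438371.
With the apex down, the centroid sits h/3 = 2.2/3 = 0.733333 m below the base (the top edge), so y_c = 3.34 + 0.733333 = 4.07333 m and h_c = 4.07333 × 0.438371 = 1.78563 m.
A = ½ × 0.78 × 2.2 = 0.858 m².
Resultant F = γ·h_c·A = 7.74009 × 1.78563 × 0.858 = 11.8584 kN.
I_c = b·h³/36 = 0.78 × 2.2³/36 = 0.230707 m⁴.
Centre of pressure: y_p = y_c + I_c/(y_c·A) = 4.07333 + 0.230707/(4.07333 × 0.858) = 4.07333 + 0.0660122 = 4.13934 m along the plane.
Vertically, h_p = y_p·sinθ = 4.13934 × 0.438371 = 1.81457 m.

h_p = 1.81 m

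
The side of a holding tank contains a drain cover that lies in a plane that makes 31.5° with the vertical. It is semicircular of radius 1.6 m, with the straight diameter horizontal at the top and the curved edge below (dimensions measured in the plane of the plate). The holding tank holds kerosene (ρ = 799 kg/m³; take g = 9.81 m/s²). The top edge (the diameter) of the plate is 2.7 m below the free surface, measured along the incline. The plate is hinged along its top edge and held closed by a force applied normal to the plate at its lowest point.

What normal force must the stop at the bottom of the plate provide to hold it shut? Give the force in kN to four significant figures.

P ≈ 41.55 kN

γ = ρg = 799 × 9.81 / 1000 = 7.83819 kN/m³.
The plate makes 31.5° with the vertical, i.e. θ = 90° − 31.5° = 58.5° to the horizontal. Measuring y along the incline from the free-surface line, vertical depth h = y·sinθ with sinθ = 0.852640.
The centroid of a semicircle lies 4r/(3π) = 0.679061 m from the diameter, here below the top edge, so y_c = 2.7 + 0.679061 = 3.37906 m and h_c = 3.37906 × 0.852640 = 2.88112 m.
A = πr²/2 = π × 1.6²/2 = 4.02124 m².
Resultant F = γ·h_c·A = 7.83819 × 2.88112 × 4.02124 = 90.8107 kN.
I_c = (π/8 − 8/(9π))·r⁴ = 0.109757 × 1.6⁴ = 0.719303 m⁴.
Centre of pressure: y_p = y_c + I_c/(y_c·A) = 3.37906 + 0.719303/(3.37906 × 4.02124) = 3.37906 + 0.0529366 = 3.432 m along the plane.
The resultant acts 0.679061 + 0.0529366 = 0.731998 m (along the plate) below the hinge at the top edge, so the moment about the hinge is M = F × 0.731998 = 90.8107 × 0.731998 = 66.4733 kN·m.
A normal force at the bottom, 1.6 m from the hinge, must supply this moment: P = 66.4733/1.6 = 41.5458 kN.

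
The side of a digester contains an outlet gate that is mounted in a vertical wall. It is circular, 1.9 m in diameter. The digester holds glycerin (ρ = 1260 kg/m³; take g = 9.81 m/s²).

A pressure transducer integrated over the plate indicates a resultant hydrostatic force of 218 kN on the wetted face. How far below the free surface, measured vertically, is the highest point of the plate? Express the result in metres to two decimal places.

d_top ≈ 5.27 m

γ = ρg = 1260 × 9.81 / 1000 = 12.3606 kN/m³.
A = π(0.95)² = 2.83529 m².
From F = γ·h_c·A, the centroid depth is h_c = 218/(12.3606 × 2.83529) = 6.22042 m.
The centroid is at the centre, 0.95 m below the top of the plate, so the highest point sits at h_top = 6.22042 − 0.95 = 5.27042 m below the surface.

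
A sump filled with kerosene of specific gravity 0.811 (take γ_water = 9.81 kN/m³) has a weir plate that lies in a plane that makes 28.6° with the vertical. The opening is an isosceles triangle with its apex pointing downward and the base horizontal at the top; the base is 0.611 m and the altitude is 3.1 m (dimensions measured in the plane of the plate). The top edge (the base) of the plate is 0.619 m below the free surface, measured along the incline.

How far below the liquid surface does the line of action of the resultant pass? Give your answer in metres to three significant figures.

h_p = 1.73 m

γ = 0.811 × 9.81 = 7.95591 kN/m³.
The plate makes 28.6° with the vertical, i.e. θ = 90° − 28.6° = 61.4° to the horizontal. Measuring y along the incline from the free-surface line, vertical depth h = y·sinθ with sinθ = 0.877983.
With the apex down, the centroid sits h/3 = 3.1/3 = 1.03333 m below the base (the top edge), so y_c = 0.619 + 1.03333 = 1.65233 m and h_c = 1.65233 × 0.877983 = 1.45072 m.
A = ½ × 0.611 × 3.1 = 0.94705 m².
Resultant F = γ·h_c·A = 7.95591 × 1.45072 × 0.94705 = 10.9307 kN.
I_c = b·h³/36 = 0.611 × 3.1³/36 = 0.505619 m⁴.
Centre of pressure: y_p = y_c + I_c/(y_c·A) = 1.65233 + 0.505619/(1.65233 × 0.94705) = 1.65233 + 0.323112 = 1.97544 m along the plane.
Vertically, h_p = y_p·sinθ = 1.97544 × 0.877983 = 1.7344 m.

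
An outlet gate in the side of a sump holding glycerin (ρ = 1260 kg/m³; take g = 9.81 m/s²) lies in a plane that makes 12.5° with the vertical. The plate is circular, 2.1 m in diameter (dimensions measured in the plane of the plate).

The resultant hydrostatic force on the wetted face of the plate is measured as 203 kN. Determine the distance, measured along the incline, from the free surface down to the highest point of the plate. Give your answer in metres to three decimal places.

y_top ≈ 3.807 m

γ = ρg = 1260 × 9.81 / 1000 = 12.3606 kN/m³.
A = π(1.05)² = 3.46361 m².
From F = γ·h_c·A, the centroid depth is h_c = 203/(12.3606 × 3.46361) = 4.74163 m.
The plate makes 12.5° with the vertical, i.e. θ = 90° − 12.5° = 77.5° to the horizontal. Measuring y along the incline from the free-surface line, vertical depth h = y·sinθ with sinθ = 0.976296.
Along the incline, y_c = h_c/sinθ = 4.74163/0.976296 = 4.85675 m.
The centroid is at the centre, 1.05 m below the top of the plate, so the highest point sits at y_top = 4.85675 − 1.05 = 3.80675 m along the incline.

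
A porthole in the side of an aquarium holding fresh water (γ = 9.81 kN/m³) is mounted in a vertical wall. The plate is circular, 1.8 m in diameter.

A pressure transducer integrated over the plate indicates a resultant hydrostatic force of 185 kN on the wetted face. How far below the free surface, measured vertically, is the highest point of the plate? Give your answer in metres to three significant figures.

d_top ≈ 6.51 m

γ = 9.81 kN/m³.
A = π(0.9)² = 2.54469 m².
From F = γ·h_c·A, the centroid depth is h_c = 185/(9.81 × 2.54469) = 7.41085 m.
The centroid is at the centre, 0.9 m below the top of the plate, so the highest point sits at h_top = 7.41085 − 0.9 = 6.51085 m below the surface.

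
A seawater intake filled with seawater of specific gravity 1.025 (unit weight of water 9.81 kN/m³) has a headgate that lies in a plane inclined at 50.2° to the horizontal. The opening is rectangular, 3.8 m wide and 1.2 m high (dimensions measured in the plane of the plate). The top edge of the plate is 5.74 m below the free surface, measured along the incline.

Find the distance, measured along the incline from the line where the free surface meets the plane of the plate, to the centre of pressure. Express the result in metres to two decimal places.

y_p = 6.36 m

γ = 1.025 × 9.81 = 10.05525 kN/m³.
Let θ = 50.2° be the plate's angle to the horizontal; measure y along the incline from where the plane meets the free surface. Vertical depth h = y·sinθ with sinθ = 0.768284.
The centroid lies 1.2/2 = 0.6 m below the top edge, so y_c = 5.74 + 0.6 = 6.34 m and h_c = 6.34 × 0.768284 = 4.87092 m.
A = 3.8 × 1.2 = 4.56 m².
Resultant F = γ·h_c·A = 10.05525 × 4.87092 × 4.56 = 223.341 kN.
I_c = b·h³/12 = 3.8 × 1.2³/12 = 0.5472 m⁴.
Centre of pressure: y_p = y_c + I_c/(y_c·A) = 6.34 + 0.5472/(6.34 × 4.56) = 6.34 + 0.0189274 = 6.35893 m along the plane.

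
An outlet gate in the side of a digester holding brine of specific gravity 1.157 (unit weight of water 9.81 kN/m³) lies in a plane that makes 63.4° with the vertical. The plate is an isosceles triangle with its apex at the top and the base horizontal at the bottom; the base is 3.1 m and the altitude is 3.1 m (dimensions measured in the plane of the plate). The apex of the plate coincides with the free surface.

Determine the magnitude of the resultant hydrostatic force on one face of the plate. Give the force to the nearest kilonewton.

F ≈ 50 kN

γ = 1.157 × 9.81 = 11.35017 kN/m³.
The plate makes 63.4° with the vertical, i.e. θ = 90° − 63.4° = 26.6° to the horizontal. Measuring y along the incline from the free-surface line, vertical depth h = y·sinθ with sinθ = 0.447759.
With the apex up, the centroid sits 2h/3 = 2 × 3.1/3 = 2.06667 m below the apex, so y_c = 2.06667 m and h_c = 2.06667 × 0.447759 = 0.92537 m.
A = ½ × 3.1 × 3.1 = 4.805 m².
Resultant F = γ·h_c·A = 11.35017 × 0.92537 × 4.805 = 50.4674 kN.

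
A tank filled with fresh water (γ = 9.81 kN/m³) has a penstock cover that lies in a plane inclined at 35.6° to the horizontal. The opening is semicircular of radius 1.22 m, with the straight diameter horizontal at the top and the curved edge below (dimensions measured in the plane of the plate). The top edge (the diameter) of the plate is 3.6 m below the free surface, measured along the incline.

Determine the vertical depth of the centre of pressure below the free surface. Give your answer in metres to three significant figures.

γ = 9.81 kN/m³.
Let θ = 35.6° be the plate's angle to the horizontal; measure y along the incline from where the plane meets the free surface. Vertical depth h = y·sinθ with sinθ = 0.582123.
The centroid of a semicircle lies 4r/(3π) = 0.517784 m from the diameter, here below the top edge, so y_c = 3.6 + 0.517784 = 4.11778 m and h_c = 4.11778 × 0.582123 = 2.39705 m.
A = πr²/2 = π × 1.22²/2 = 2.33797 m².
Resultant F = γ·h_c·A = 9.81 × 2.39705 × 2.33797 = 54.9775 kN.
I_c = (π/8 − 8/(9π))·r⁴ = 0.109757 × 1.22⁴ = 0.243148 m⁴.
Centre of pressure: y_p = y_c + I_c/(y_c·A) = 4.11778 + 0.243148/(4.11778 × 2.33797) = 4.11778 + 0.0252562 = 4.14304 m along the plane.
Vertically, h_p = y_p·sinθ = 4.14304 × 0.582123 = 2.41176 m.

h_p = 2.41 m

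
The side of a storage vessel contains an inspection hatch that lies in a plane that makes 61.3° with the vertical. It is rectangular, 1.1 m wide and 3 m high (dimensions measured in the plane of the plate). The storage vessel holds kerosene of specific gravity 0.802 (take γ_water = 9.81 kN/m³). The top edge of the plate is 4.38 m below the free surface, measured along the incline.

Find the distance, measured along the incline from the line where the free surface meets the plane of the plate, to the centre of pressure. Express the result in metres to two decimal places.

γ = 0.802 × 9.81 = 7.86762 kN/m³.
The plate makes 61.3° with the vertical, i.e. θ = 90° − 61.3° = 28.7° to the horizontal. Measuring y along the incline from the free-surface line, vertical depth h = y·sinθ with sinθ = 0.480223.
The centroid lies 3/2 = 1.5 m below the top edge, so y_c = 4.38 + 1.5 = 5.88 m and h_c = 5.88 × 0.480223 = 2.82371 m.
A = 1.1 × 3 = 3.3 m².
Resultant F = γ·h_c·A = 7.86762 × 2.82371 × 3.3 = 73.3124 kN.
I_c = b·h³/12 = 1.1 × 3³/12 = 2.475 m⁴.
Centre of pressure: y_p = y_c + I_c/(y_c·A) = 5.88 + 2.475/(5.88 × 3.3) = 5.88 + 0.127551 = 6.00755 m along the plane.

y_p = 6.01 m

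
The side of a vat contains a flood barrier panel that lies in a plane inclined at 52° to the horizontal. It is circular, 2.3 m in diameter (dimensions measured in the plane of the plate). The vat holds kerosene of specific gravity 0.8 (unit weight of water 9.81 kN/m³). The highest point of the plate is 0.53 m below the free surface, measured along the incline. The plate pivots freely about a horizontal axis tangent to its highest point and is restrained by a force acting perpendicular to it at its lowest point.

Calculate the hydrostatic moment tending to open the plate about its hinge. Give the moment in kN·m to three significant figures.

M ≈ 58.1 kN·m

γ = 0.8 × 9.81 = 7.848 kN/m³.
Let θ = 52° be the plate's angle to the horizontal; measure y along the incline from where the plane meets the free surface. Vertical depth h = y·sinθ with sinθ = 0.788011.
The centroid is at the centre, 1.15 m below the top of the plate, so y_c = 0.53 + 1.15 = 1.68 m and h_c = 1.68 × 0.788011 = 1.32386 m.
A = π(1.15)² = 4.15476 m².
Resultant F = γ·h_c·A = 7.848 × 1.32386 × 4.15476 = 43.1665 kN.
I_c = πr⁴/4 = π × 1.15⁴/4 = 1.37367 m⁴.
Centre of pressure: y_p = y_c + I_c/(y_c·A) = 1.68 + 1.37367/(1.68 × 4.15476) = 1.68 + 0.196801 = 1.8768 m along the plane.
The resultant acts 1.15 + 0.196801 = 1.3468 m (along the plate) below the hinge at the top edge, so the moment about the hinge is M = F × 1.3468 = 43.1665 × 1.3468 = 58.1366 kN·m.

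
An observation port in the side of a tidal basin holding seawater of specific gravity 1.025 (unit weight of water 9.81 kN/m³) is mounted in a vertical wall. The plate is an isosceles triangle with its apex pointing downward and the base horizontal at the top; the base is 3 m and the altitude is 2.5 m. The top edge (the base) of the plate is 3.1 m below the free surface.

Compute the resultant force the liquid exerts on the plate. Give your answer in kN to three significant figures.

F ≈ 148 kN

γ = 1.025 × 9.81 = 10.05525 kN/m³.
With the apex down, the centroid sits h/3 = 2.5/3 = 0.833333 m below the base (the top edge), so the centroid depth is h_c = 3.1 + 0.833333 = 3.93333 m.
A = ½ × 3 × 2.5 = 3.75 m².
Resultant F = γ·h_c·A = 10.05525 × 3.93333 × 3.75 = 148.315 kN.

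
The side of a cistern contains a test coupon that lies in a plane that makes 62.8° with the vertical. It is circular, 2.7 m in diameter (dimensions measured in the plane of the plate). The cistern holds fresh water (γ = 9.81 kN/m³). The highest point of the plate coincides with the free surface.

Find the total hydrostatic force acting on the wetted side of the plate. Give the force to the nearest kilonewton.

γ = 9.81 kN/m³.
The plate makes 62.8° with the vertical, i.e. θ = 90° − 62.8° = 27.2° to the horizontal. Measuring y along the incline from the free-surface line, vertical depth h = y·sinθ with sinθ = 0.457098.
The centroid is at the centre, 1.35 m below the top of the plate, so y_c = 1.35 m and h_c = 1.35 × 0.457098 = 0.617082 m.
A = π(1.35)² = 5.72555 m².
Resultant F = γ·h_c·A = 9.81 × 0.617082 × 5.72555 = 34.66 kN.

F ≈ 35 kN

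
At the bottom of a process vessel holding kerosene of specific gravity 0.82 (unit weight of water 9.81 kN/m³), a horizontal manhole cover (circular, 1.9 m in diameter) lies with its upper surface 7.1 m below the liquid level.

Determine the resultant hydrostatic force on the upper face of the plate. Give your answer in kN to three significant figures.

F ≈ 162 kN

γ = 0.82 × 9.81 = 8.0442 kN/m³.
The plate is horizontal, so pressure is uniform at p = γ·h = 8.0442 × 7.1 = 57.1138 kN/m².
A = π(0.95)² = 2.83529 m².
F = p·A = 57.1138 × 2.83529 = 161.934 kN.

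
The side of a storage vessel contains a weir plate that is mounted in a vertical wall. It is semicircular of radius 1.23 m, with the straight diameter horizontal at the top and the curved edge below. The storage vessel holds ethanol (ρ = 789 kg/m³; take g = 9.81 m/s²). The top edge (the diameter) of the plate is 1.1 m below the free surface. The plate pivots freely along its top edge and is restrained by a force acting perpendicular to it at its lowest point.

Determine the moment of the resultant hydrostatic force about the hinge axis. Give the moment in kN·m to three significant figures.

γ = ρg = 789 × 9.81 / 1000 = 7.74009 kN/m³.
The centroid of a semicircle lies 4r/(3π) = 0.522028 m from the diameter, here below the top edge, so the centroid depth is h_c = 1.1 + 0.522028 = 1.62203 m.
A = πr²/2 = π × 1.23²/2 = 2.37646 m².
Resultant F = γ·h_c·A = 7.74009 × 1.62203 × 2.37646 = 29.8356 kN.
I_c = (π/8 − 8/(9π))·r⁴ = 0.109757 × 1.23⁴ = 0.251219 m⁴.
Centre of pressure: y_p = y_c + I_c/(y_c·A) = 1.62203 + 0.251219/(1.62203 × 2.37646) = 1.62203 + 0.0651723 = 1.6872 m along the plane.
The resultant acts 0.522028 + 0.0651723 = 0.5872 m (along the plate) below the hinge at the top edge, so the moment about the hinge is M = F × 0.5872 = 29.8356 × 0.5872 = 17.5195 kN·m.

M ≈ 17.5 kN·m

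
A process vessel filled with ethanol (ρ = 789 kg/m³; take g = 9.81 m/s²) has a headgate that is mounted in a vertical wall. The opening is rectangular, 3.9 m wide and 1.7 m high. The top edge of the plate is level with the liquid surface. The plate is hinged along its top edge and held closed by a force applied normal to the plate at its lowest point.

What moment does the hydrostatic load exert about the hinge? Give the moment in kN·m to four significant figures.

γ = ρg = 789 × 9.81 / 1000 = 7.74009 kN/m³.
The centroid lies 1.7/2 = 0.85 m below the top edge, so the centroid depth is h_c = 0.85 m.
A = 3.9 × 1.7 = 6.63 m².
Resultant F = γ·h_c·A = 7.74009 × 0.85 × 6.63 = 43.6193 kN.
I_c = b·h³/12 = 3.9 × 1.7³/12 = 1.59672 m⁴.
Centre of pressure: y_p = y_c + I_c/(y_c·A) = 0.85 + 1.59672/(0.85 × 6.63) = 0.85 + 0.283332 = 1.13333 m along the plane.
The resultant acts 0.85 + 0.283332 = 1.13333 m (along the plate) below the hinge at the top edge, so the moment about the hinge is M = F × 1.13333 = 43.6193 × 1.13333 = 49.4351 kN·m.

M ≈ 49.44 kN·m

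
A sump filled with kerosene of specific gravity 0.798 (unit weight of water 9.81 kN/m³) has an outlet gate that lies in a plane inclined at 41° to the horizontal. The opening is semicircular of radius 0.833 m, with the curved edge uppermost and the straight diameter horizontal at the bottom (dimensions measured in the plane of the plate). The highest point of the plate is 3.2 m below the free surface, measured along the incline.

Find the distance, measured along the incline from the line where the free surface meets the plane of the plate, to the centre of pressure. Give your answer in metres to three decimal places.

y_p = 3.693 m

γ = 0.798 × 9.81 = 7.82838 kN/m³.
Let θ = 41° be the plate's angle to the horizontal; measure y along the incline from where the plane meets the free surface. Vertical depth h = y·sinθ with sinθ = 0.656059.
The centroid lies 4r/(3π) = 0.353536 m above the diameter, so r − 4r/(3π) = 0.833 − 0.353536 = 0.479464 m below the topmost point, so y_c = 3.2 + 0.479464 = 3.67946 m and h_c = 3.67946 × 0.656059 = 2.41394 m.
A = πr²/2 = π × 0.833²/2 = 1.08996 m².
Resultant F = γ·h_c·A = 7.82838 × 2.41394 × 1.08996 = 20.5972 kN.
I_c = (π/8 − 8/(9π))·r⁴ = 0.109757 × 0.833⁴ = 0.052846 m⁴.
Centre of pressure: y_p = y_c + I_c/(y_c·A) = 3.67946 + 0.052846/(3.67946 × 1.08996) = 3.67946 + 0.013177 = 3.69264 m along the plane.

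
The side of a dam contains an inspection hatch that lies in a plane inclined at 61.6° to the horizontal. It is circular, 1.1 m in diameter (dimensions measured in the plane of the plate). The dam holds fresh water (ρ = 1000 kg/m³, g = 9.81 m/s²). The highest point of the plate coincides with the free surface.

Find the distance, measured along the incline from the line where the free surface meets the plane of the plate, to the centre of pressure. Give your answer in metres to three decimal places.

y_p = 0.688 m

γ = ρg = 1000 × 9.81 = 9810 N/m³ = 9.81 kN/m³.
Let θ = 61.6° be the plate's angle to the horizontal; measure y along the incline from where the plane meets the free surface. Vertical depth h = y·sinθ with sinθ = 0.879649.
The centroid is at the centre, 0.55 m below the top of the plate, so y_c = 0.55 m and h_c = 0.55 × 0.879649 = 0.483807 m.
A = π(0.55)² = 0.950332 m².
Resultant F = γ·h_c·A = 9.81 × 0.483807 × 0.950332 = 4.51042 kN.
I_c = πr⁴/4 = π × 0.55⁴/4 = 0.0718688 m⁴.
Centre of pressure: y_p = y_c + I_c/(y_c·A) = 0.55 + 0.0718688/(0.55 × 0.950332) = 0.55 + 0.1375 = 0.6875 m along the plane.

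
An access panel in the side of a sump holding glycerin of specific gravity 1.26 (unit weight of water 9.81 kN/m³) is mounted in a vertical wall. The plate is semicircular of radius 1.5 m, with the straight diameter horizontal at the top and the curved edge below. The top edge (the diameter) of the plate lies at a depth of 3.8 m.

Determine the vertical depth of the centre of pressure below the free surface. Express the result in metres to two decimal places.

h_p = 4.47 m

γ = 1.26 × 9.81 = 12.3606 kN/m³.
The centroid of a semicircle lies 4r/(3π) = 0.63662 m from the diameter, here below the top edge, so the centroid depth is h_c = 3.8 + 0.63662 = 4.43662 m.
A = πr²/2 = π × 1.5²/2 = 3.53429 m².
Resultant F = γ·h_c·A = 12.3606 × 4.43662 × 3.53429 = 193.818 kN.
I_c = (π/8 − 8/(9π))·r⁴ = 0.109757 × 1.5⁴ = 0.555645 m⁴.
Centre of pressure: y_p = y_c + I_c/(y_c·A) = 4.43662 + 0.555645/(4.43662 × 3.53429) = 4.43662 + 0.0354359 = 4.47206 m along the plane.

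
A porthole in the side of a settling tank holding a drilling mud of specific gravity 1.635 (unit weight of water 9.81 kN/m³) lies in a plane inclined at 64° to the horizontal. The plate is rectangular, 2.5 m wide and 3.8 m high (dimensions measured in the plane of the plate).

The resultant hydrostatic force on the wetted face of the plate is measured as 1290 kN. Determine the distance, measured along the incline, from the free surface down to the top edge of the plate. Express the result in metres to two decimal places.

y_top ≈ 7.52 m

γ = 1.635 × 9.81 = 16.03935 kN/m³.
A = 2.5 × 3.8 = 9.5 m².
From F = γ·h_c·A, the centroid depth is h_c = 1290/(16.03935 × 9.5) = 8.46602 m.
Let θ = 64° be the plate's angle to the horizontal; measure y along the incline from where the plane meets the free surface. Vertical depth h = y·sinθ with sinθ = 0.898794.
Along the incline, y_c = h_c/sinθ = 8.46602/0.898794 = 9.41931 m.
The centroid lies 3.8/2 = 1.9 m below the top edge, so the top edge sits at y_top = 9.41931 − 1.9 = 7.51931 m along the incline.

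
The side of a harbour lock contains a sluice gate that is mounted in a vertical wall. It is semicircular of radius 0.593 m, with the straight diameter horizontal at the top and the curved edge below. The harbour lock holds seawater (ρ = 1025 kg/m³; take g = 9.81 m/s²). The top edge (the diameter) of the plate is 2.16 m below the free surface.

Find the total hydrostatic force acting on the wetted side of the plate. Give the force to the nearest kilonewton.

γ = ρg = 1025 × 9.81 / 1000 = 10.05525 kN/m³.
The centroid of a semicircle lies 4r/(3π) = 0.251677 m from the diameter, here below the top edge, so the centroid depth is h_c = 2.16 + 0.251677 = 2.41168 m.
A = πr²/2 = π × 0.593²/2 = 0.552369 m².
Resultant F = γ·h_c·A = 10.05525 × 2.41168 × 0.552369 = 13.395 kN.

F ≈ 13 kN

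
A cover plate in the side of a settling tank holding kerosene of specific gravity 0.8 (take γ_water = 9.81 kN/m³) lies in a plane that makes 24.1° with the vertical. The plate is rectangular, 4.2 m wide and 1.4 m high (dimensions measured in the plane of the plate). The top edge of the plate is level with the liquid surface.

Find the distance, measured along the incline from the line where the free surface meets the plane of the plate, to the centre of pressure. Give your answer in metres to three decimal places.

y_p = 0.933 m

γ = 0.8 × 9.81 = 7.848 kN/m³.
The plate makes 24.1° with the vertical, i.e. θ = 90° − 24.1° = 65.9° to the horizontal. Measuring y along the incline from the free-surface line, vertical depth h = y·sinθ with sinθ = 0.912834.
The centroid lies 1.4/2 = 0.7 m below the top edge, so y_c = 0.7 m and h_c = 0.7 × 0.912834 = 0.638984 m.
A = 4.2 × 1.4 = 5.88 m².
Resultant F = γ·h_c·A = 7.848 × 0.638984 × 5.88 = 29.4867 kN.
I_c = b·h³/12 = 4.2 × 1.4³/12 = 0.9604 m⁴.
Centre of pressure: y_p = y_c + I_c/(y_c·A) = 0.7 + 0.9604/(0.7 × 5.88) = 0.7 + 0.233333 = 0.933333 m along the plane.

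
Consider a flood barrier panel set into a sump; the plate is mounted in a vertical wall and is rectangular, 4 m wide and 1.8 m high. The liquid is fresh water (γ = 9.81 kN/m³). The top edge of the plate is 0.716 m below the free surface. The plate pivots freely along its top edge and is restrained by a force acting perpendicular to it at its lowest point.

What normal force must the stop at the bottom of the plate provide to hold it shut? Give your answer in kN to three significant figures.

γ = 9.81 kN/m³.
The centroid lies 1.8/2 = 0.9 m below the top edge, so the centroid depth is h_c = 0.716 + 0.9 = 1.616 m.
A = 4 × 1.8 = 7.2 m².
Resultant F = γ·h_c·A = 9.81 × 1.616 × 7.2 = 114.141 kN.
I_c = b·h³/12 = 4 × 1.8³/12 = 1.944 m⁴.
Centre of pressure: y_p = y_c + I_c/(y_c·A) = 1.616 + 1.944/(1.616 × 7.2) = 1.616 + 0.167079 = 1.78308 m along the plane.
The resultant acts 0.9 + 0.167079 = 1.06708 m (along the plate) below the hinge at the top edge, so the moment about the hinge is M = F × 1.06708 = 114.141 × 1.06708 = 121.798 kN·m.
A normal force at the bottom, 1.8 m from the hinge, must supply this moment: P = 121.798/1.8 = 67.6656 kN.

P ≈ 67.7 kN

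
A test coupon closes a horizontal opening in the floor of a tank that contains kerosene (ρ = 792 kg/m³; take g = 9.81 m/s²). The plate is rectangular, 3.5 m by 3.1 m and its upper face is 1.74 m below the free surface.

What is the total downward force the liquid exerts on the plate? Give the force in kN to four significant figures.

F ≈ 146.7 kN

γ = ρg = 792 × 9.81 / 1000 = 7.76952 kN/m³.
The plate is horizontal, so pressure is uniform at p = γ·h = 7.76952 × 1.74 = 13.519 kN/m².
A = 3.5 × 3.1 = 10.85 m².
F = p·A = 13.519 × 10.85 = 146.681 kN.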